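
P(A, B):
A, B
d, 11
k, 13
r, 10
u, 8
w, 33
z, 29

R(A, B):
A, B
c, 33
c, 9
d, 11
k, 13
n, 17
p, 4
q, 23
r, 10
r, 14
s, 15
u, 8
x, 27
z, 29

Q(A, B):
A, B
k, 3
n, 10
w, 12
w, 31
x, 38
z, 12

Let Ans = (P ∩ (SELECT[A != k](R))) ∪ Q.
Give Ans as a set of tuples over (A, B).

Filtering on A != k leaves {(c, 33), (c, 9), (d, 11), (n, 17), (p, 4), (q, 23), (r, 10), (r, 14), (s, 15), (u, 8), (x, 27), (z, 29)}.
Set intersection of the two operands is {(d, 11), (r, 10), (u, 8), (z, 29)}.
Set union of the two operands is {(d, 11), (k, 3), (n, 10), (r, 10), (u, 8), (w, 12), (w, 31), (x, 38), (z, 12), (z, 29)}.

{(d, 11), (k, 3), (n, 10), (r, 10), (u, 8), (w, 12), (w, 31), (x, 38), (z, 12), (z, 29)}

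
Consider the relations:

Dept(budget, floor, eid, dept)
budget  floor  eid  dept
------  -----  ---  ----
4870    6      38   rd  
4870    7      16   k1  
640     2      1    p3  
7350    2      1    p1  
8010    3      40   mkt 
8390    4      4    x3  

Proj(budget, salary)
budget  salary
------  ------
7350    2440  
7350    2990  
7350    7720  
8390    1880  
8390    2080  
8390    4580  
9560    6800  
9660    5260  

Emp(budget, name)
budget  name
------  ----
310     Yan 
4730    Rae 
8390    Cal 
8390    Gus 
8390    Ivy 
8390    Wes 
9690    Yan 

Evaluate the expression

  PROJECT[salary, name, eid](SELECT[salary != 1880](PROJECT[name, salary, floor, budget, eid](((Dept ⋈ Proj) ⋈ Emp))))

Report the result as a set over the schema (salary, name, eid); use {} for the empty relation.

Natural join on budget: {(7350, 2, 1, p1, 2440), (7350, 2, 1, p1, 2990), (7350, 2, 1, p1, 7720), (8390, 4, 4, x3, 1880), (8390, 4, 4, x3, 2080), (8390, 4, 4, x3, 4580)}
Natural join on budget: {(8390, 4, 4, x3, 1880, Cal), (8390, 4, 4, x3, 1880, Gus), (8390, 4, 4, x3, 1880, Ivy), (8390, 4, 4, x3, 1880, Wes), (8390, 4, 4, x3, 2080, Cal), (8390, 4, 4, x3, 2080, Gus), (8390, 4, 4, x3, 2080, Ivy), (8390, 4, 4, x3, 2080, Wes), (8390, 4, 4, x3, 4580, Cal), (8390, 4, 4, x3, 4580, Gus), (8390, 4, 4, x3, 4580, Ivy), (8390, 4, 4, x3, 4580, Wes)}
π_{name, salary, floor, budget, eid} gives {(Cal, 1880, 4, 8390, 4), (Cal, 2080, 4, 8390, 4), (Cal, 4580, 4, 8390, 4), (Gus, 1880, 4, 8390, 4), (Gus, 2080, 4, 8390, 4), (Gus, 4580, 4, 8390, 4), (Ivy, 1880, 4, 8390, 4), (Ivy, 2080, 4, 8390, 4), (Ivy, 4580, 4, 8390, 4), (Wes, 1880, 4, 8390, 4), (Wes, 2080, 4, 8390, 4), (Wes, 4580, 4, 8390, 4)}.
Filtering on salary != 1880 leaves {(Cal, 2080, 4, 8390, 4), (Cal, 4580, 4, 8390, 4), (Gus, 2080, 4, 8390, 4), (Gus, 4580, 4, 8390, 4), (Ivy, 2080, 4, 8390, 4), (Ivy, 4580, 4, 8390, 4), (Wes, 2080, 4, 8390, 4), (Wes, 4580, 4, 8390, 4)}.
π_{salary, name, eid} gives {(2080, Cal, 4), (2080, Gus, 4), (2080, Ivy, 4), (2080, Wes, 4), (4580, Cal, 4), (4580, Gus, 4), (4580, Ivy, 4), (4580, Wes, 4)}.

{(2080, Cal, 4), (2080, Gus, 4), (2080, Ivy, 4), (2080, Wes, 4), (4580, Cal, 4), (4580, Gus, 4), (4580, Ivy, 4), (4580, Wes, 4)}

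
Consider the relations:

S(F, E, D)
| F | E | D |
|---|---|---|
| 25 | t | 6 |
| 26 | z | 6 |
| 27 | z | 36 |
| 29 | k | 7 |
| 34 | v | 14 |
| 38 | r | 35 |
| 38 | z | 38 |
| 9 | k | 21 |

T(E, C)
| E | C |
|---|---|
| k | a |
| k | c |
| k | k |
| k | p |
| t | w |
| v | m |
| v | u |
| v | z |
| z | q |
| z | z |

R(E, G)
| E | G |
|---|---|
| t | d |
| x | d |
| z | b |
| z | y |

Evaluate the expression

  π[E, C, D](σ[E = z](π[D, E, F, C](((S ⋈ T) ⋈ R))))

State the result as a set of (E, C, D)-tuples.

S ⋈ T (natural join on E): {(25, t, 6, w), (26, z, 6, q), (26, z, 6, z), (27, z, 36, q), (27, z, 36, z), (29, k, 7, a), (29, k, 7, c), (29, k, 7, k), (29, k, 7, p), (34, v, 14, m), (34, v, 14, u), (34, v, 14, z), (38, z, 38, q), (38, z, 38, z), (9, k, 21, a), (9, k, 21, c), (9, k, 21, k), (9, k, 21, p)}
(S ⋈ T) ⋈ R (natural join on E): {(25, t, 6, w, d), (26, z, 6, q, b), (26, z, 6, q, y), (26, z, 6, z, b), (26, z, 6, z, y), (27, z, 36, q, b), (27, z, 36, q, y), (27, z, 36, z, b), (27, z, 36, z, y), (38, z, 38, q, b), (38, z, 38, q, y), (38, z, 38, z, b), (38, z, 38, z, y)}
Projecting to D, E, F, C (6 duplicate(s) eliminated): {(36, z, 27, q), (36, z, 27, z), (38, z, 38, q), (38, z, 38, z), (6, t, 25, w), (6, z, 26, q), (6, z, 26, z)}
Filtering on E = z leaves {(36, z, 27, q), (36, z, 27, z), (38, z, 38, q), (38, z, 38, z), (6, z, 26, q), (6, z, 26, z)}.
Projecting to E, C, D: {(z, q, 36), (z, q, 38), (z, q, 6), (z, z, 36), (z, z, 38), (z, z, 6)}

{(z, q, 36), (z, q, 38), (z, q, 6), (z, z, 36), (z, z, 38), (z, z, 6)}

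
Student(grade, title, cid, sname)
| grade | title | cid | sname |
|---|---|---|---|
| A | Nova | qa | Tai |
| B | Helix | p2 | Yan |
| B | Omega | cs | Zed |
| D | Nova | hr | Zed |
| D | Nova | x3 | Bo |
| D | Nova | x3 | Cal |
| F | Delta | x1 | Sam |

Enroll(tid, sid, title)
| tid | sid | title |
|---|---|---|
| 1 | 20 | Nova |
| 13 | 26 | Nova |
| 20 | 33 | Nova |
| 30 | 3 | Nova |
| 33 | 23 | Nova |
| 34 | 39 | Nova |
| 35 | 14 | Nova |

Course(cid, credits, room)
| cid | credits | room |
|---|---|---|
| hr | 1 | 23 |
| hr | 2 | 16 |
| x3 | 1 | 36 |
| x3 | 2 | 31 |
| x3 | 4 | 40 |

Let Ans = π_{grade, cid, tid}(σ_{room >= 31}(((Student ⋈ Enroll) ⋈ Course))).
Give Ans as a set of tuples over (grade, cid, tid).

{(D, x3, 1), (D, x3, 13), (D, x3, 20), (D, x3, 30), (D, x3, 33), (D, x3, 34), (D, x3, 35)}

Joining Student and Enroll on title yields {(A, Nova, qa, Tai, 1, 20), (A, Nova, qa, Tai, 13, 26), (A, Nova, qa, Tai, 20, 33), (A, Nova, qa, Tai, 30, 3), (A, Nova, qa, Tai, 33, 23), (A, Nova, qa, Tai, 34, 39), (A, Nova, qa, Tai, 35, 14), (D, Nova, hr, Zed, 1, 20), (D, Nova, hr, Zed, 13, 26), (D, Nova, hr, Zed, 20, 33), (D, Nova, hr, Zed, 30, 3), (D, Nova, hr, Zed, 33, 23), (D, Nova, hr, Zed, 34, 39), (D, Nova, hr, Zed, 35, 14), (D, Nova, x3, Bo, 1, 20), (D, Nova, x3, Bo, 13, 26), (D, Nova, x3, Bo, 20, 33), (D, Nova, x3, Bo, 30, 3), (D, Nova, x3, Bo, 33, 23), (D, Nova, x3, Bo, 34, 39), (D, Nova, x3, Bo, 35, 14), (D, Nova, x3, Cal, 1, 20), (D, Nova, x3, Cal, 13, 26), (D, Nova, x3, Cal, 20, 33), (D, Nova, x3, Cal, 30, 3), (D, Nova, x3, Cal, 33, 23), (D, Nova, x3, Cal, 34, 39), (D, Nova, x3, Cal, 35, 14)}.
Joining (Student ⋈ Enroll) and Course on cid yields {(D, Nova, hr, Zed, 1, 20, 1, 23), (D, Nova, hr, Zed, 1, 20, 2, 16), (D, Nova, hr, Zed, 13, 26, 1, 23), (D, Nova, hr, Zed, 13, 26, 2, 16), (D, Nova, hr, Zed, 20, 33, 1, 23), (D, Nova, hr, Zed, 20, 33, 2, 16), (D, Nova, hr, Zed, 30, 3, 1, 23), (D, Nova, hr, Zed, 30, 3, 2, 16), (D, Nova, hr, Zed, 33, 23, 1, 23), (D, Nova, hr, Zed, 33, 23, 2, 16), (D, Nova, hr, Zed, 34, 39, 1, 23), (D, Nova, hr, Zed, 34, 39, 2, 16), (D, Nova, hr, Zed, 35, 14, 1, 23), (D, Nova, hr, Zed, 35, 14, 2, 16), (D, Nova, x3, Bo, 1, 20, 1, 36), (D, Nova, x3, Bo, 1, 20, 2, 31), (D, Nova, x3, Bo, 1, 20, 4, 40), (D, Nova, x3, Bo, 13, 26, 1, 36), (D, Nova, x3, Bo, 13, 26, 2, 31), (D, Nova, x3, Bo, 13, 26, 4, 40), (D, Nova, x3, Bo, 20, 33, 1, 36), (D, Nova, x3, Bo, 20, 33, 2, 31), (D, Nova, x3, Bo, 20, 33, 4, 40), (D, Nova, x3, Bo, 30, 3, 1, 36), (D, Nova, x3, Bo, 30, 3, 2, 31), (D, Nova, x3, Bo, 30, 3, 4, 40), (D, Nova, x3, Bo, 33, 23, 1, 36), (D, Nova, x3, Bo, 33, 23, 2, 31), (D, Nova, x3, Bo, 33, 23, 4, 40), (D, Nova, x3, Bo, 34, 39, 1, 36), (D, Nova, x3, Bo, 34, 39, 2, 31), (D, Nova, x3, Bo, 34, 39, 4, 40), (D, Nova, x3, Bo, 35, 14, 1, 36), (D, Nova, x3, Bo, 35, 14, 2, 31), (D, Nova, x3, Bo, 35, 14, 4, 40), (D, Nova, x3, Cal, 1, 20, 1, 36), (D, Nova, x3, Cal, 1, 20, 2, 31), (D, Nova, x3, Cal, 1, 20, 4, 40), (D, Nova, x3, Cal, 13, 26, 1, 36), (D, Nova, x3, Cal, 13, 26, 2, 31), (D, Nova, x3, Cal, 13, 26, 4, 40), (D, Nova, x3, Cal, 20, 33, 1, 36), (D, Nova, x3, Cal, 20, 33, 2, 31), (D, Nova, x3, Cal, 20, 33, 4, 40), (D, Nova, x3, Cal, 30, 3, 1, 36), (D, Nova, x3, Cal, 30, 3, 2, 31), (D, Nova, x3, Cal, 30, 3, 4, 40), (D, Nova, x3, Cal, 33, 23, 1, 36), (D, Nova, x3, Cal, 33, 23, 2, 31), (D, Nova, x3, Cal, 33, 23, 4, 40), (D, Nova, x3, Cal, 34, 39, 1, 36), (D, Nova, x3, Cal, 34, 39, 2, 31), (D, Nova, x3, Cal, 34, 39, 4, 40), (D, Nova, x3, Cal, 35, 14, 1, 36), (D, Nova, x3, Cal, 35, 14, 2, 31), (D, Nova, x3, Cal, 35, 14, 4, 40)}.
Apply σ_{room >= 31}; surviving tuples: {(D, Nova, x3, Bo, 1, 20, 1, 36), (D, Nova, x3, Bo, 1, 20, 2, 31), (D, Nova, x3, Bo, 1, 20, 4, 40), (D, Nova, x3, Bo, 13, 26, 1, 36), (D, Nova, x3, Bo, 13, 26, 2, 31), (D, Nova, x3, Bo, 13, 26, 4, 40), (D, Nova, x3, Bo, 20, 33, 1, 36), (D, Nova, x3, Bo, 20, 33, 2, 31), (D, Nova, x3, Bo, 20, 33, 4, 40), (D, Nova, x3, Bo, 30, 3, 1, 36), (D, Nova, x3, Bo, 30, 3, 2, 31), (D, Nova, x3, Bo, 30, 3, 4, 40), (D, Nova, x3, Bo, 33, 23, 1, 36), (D, Nova, x3, Bo, 33, 23, 2, 31), (D, Nova, x3, Bo, 33, 23, 4, 40), (D, Nova, x3, Bo, 34, 39, 1, 36), (D, Nova, x3, Bo, 34, 39, 2, 31), (D, Nova, x3, Bo, 34, 39, 4, 40), (D, Nova, x3, Bo, 35, 14, 1, 36), (D, Nova, x3, Bo, 35, 14, 2, 31), (D, Nova, x3, Bo, 35, 14, 4, 40), (D, Nova, x3, Cal, 1, 20, 1, 36), (D, Nova, x3, Cal, 1, 20, 2, 31), (D, Nova, x3, Cal, 1, 20, 4, 40), (D, Nova, x3, Cal, 13, 26, 1, 36), (D, Nova, x3, Cal, 13, 26, 2, 31), (D, Nova, x3, Cal, 13, 26, 4, 40), (D, Nova, x3, Cal, 20, 33, 1, 36), (D, Nova, x3, Cal, 20, 33, 2, 31), (D, Nova, x3, Cal, 20, 33, 4, 40), (D, Nova, x3, Cal, 30, 3, 1, 36), (D, Nova, x3, Cal, 30, 3, 2, 31), (D, Nova, x3, Cal, 30, 3, 4, 40), (D, Nova, x3, Cal, 33, 23, 1, 36), (D, Nova, x3, Cal, 33, 23, 2, 31), (D, Nova, x3, Cal, 33, 23, 4, 40), (D, Nova, x3, Cal, 34, 39, 1, 36), (D, Nova, x3, Cal, 34, 39, 2, 31), (D, Nova, x3, Cal, 34, 39, 4, 40), (D, Nova, x3, Cal, 35, 14, 1, 36), (D, Nova, x3, Cal, 35, 14, 2, 31), (D, Nova, x3, Cal, 35, 14, 4, 40)}
π[grade, cid, tid]: project onto (grade, cid, tid) (35 duplicate(s) eliminated) → {(D, x3, 1), (D, x3, 13), (D, x3, 20), (D, x3, 30), (D, x3, 33), (D, x3, 34), (D, x3, 35)}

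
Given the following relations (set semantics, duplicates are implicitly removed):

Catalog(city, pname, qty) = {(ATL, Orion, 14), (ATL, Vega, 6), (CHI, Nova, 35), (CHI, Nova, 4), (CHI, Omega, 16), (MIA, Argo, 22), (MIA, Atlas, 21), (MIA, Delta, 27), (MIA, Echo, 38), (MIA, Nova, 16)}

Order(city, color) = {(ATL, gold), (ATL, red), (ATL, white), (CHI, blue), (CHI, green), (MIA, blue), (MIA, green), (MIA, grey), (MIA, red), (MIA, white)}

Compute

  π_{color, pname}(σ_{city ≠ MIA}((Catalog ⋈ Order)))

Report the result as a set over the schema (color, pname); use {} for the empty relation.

{(blue, Nova), (blue, Omega), (gold, Orion), (gold, Vega), (green, Nova), (green, Omega), (red, Orion), (red, Vega), (white, Orion), (white, Vega)}

Catalog ⋈ Order (natural join on city): {(ATL, Orion, 14, gold), (ATL, Orion, 14, red), (ATL, Orion, 14, white), (ATL, Vega, 6, gold), (ATL, Vega, 6, red), (ATL, Vega, 6, white), (CHI, Nova, 35, blue), (CHI, Nova, 35, green), (CHI, Nova, 4, blue), (CHI, Nova, 4, green), (CHI, Omega, 16, blue), (CHI, Omega, 16, green), (MIA, Argo, 22, blue), (MIA, Argo, 22, green), (MIA, Argo, 22, grey), (MIA, Argo, 22, red), (MIA, Argo, 22, white), (MIA, Atlas, 21, blue), (MIA, Atlas, 21, green), (MIA, Atlas, 21, grey), (MIA, Atlas, 21, red), (MIA, Atlas, 21, white), (MIA, Delta, 27, blue), (MIA, Delta, 27, green), (MIA, Delta, 27, grey), (MIA, Delta, 27, red), (MIA, Delta, 27, white), (MIA, Echo, 38, blue), (MIA, Echo, 38, green), (MIA, Echo, 38, grey), (MIA, Echo, 38, red), (MIA, Echo, 38, white), (MIA, Nova, 16, blue), (MIA, Nova, 16, green), (MIA, Nova, 16, grey), (MIA, Nova, 16, red), (MIA, Nova, 16, white)}
σ[city ≠ MIA]: keep tuples satisfying city ≠ MIA → {(ATL, Orion, 14, gold), (ATL, Orion, 14, red), (ATL, Orion, 14, white), (ATL, Vega, 6, gold), (ATL, Vega, 6, red), (ATL, Vega, 6, white), (CHI, Nova, 35, blue), (CHI, Nova, 35, green), (CHI, Nova, 4, blue), (CHI, Nova, 4, green), (CHI, Omega, 16, blue), (CHI, Omega, 16, green)}
π_{color, pname} gives {(blue, Nova), (blue, Omega), (gold, Orion), (gold, Vega), (green, Nova), (green, Omega), (red, Orion), (red, Vega), (white, Orion), (white, Vega)} (2 duplicate(s) eliminated).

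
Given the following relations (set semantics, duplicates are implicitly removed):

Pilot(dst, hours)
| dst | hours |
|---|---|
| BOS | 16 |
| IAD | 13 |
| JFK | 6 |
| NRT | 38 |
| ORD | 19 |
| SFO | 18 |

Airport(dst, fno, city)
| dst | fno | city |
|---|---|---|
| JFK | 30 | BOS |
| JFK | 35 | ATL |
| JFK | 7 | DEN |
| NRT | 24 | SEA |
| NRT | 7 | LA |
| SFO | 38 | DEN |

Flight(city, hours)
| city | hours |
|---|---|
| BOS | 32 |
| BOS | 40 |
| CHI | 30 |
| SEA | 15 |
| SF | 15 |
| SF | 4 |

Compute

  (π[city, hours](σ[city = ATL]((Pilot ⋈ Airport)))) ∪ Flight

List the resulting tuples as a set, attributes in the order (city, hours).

{(ATL, 6), (BOS, 32), (BOS, 40), (CHI, 30), (SEA, 15), (SF, 15), (SF, 4)}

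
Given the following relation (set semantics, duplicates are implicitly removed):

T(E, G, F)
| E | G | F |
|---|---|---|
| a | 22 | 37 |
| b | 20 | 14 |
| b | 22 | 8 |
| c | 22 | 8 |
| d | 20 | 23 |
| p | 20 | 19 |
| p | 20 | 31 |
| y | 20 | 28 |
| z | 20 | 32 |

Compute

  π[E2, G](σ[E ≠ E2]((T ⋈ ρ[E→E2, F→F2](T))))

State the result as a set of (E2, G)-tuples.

{(a, 22), (b, 20), (b, 22), (c, 22), (d, 20), (p, 20), (y, 20), (z, 20)}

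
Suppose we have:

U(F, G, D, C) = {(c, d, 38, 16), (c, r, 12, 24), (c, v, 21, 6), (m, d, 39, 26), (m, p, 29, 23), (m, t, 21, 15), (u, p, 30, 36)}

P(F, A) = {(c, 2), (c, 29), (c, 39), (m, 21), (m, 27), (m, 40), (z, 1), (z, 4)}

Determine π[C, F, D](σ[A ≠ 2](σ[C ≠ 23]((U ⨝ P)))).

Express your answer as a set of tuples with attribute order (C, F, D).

U ⋈ P (natural join on F): {(c, d, 38, 16, 2), (c, d, 38, 16, 29), (c, d, 38, 16, 39), (c, r, 12, 24, 2), (c, r, 12, 24, 29), (c, r, 12, 24, 39), (c, v, 21, 6, 2), (c, v, 21, 6, 29), (c, v, 21, 6, 39), (m, d, 39, 26, 21), (m, d, 39, 26, 27), (m, d, 39, 26, 40), (m, p, 29, 23, 21), (m, p, 29, 23, 27), (m, p, 29, 23, 40), (m, t, 21, 15, 21), (m, t, 21, 15, 27), (m, t, 21, 15, 40)}
Apply σ_{C ≠ 23}; surviving tuples: {(c, d, 38, 16, 2), (c, d, 38, 16, 29), (c, d, 38, 16, 39), (c, r, 12, 24, 2), (c, r, 12, 24, 29), (c, r, 12, 24, 39), (c, v, 21, 6, 2), (c, v, 21, 6, 29), (c, v, 21, 6, 39), (m, d, 39, 26, 21), (m, d, 39, 26, 27), (m, d, 39, 26, 40), (m, t, 21, 15, 21), (m, t, 21, 15, 27), (m, t, 21, 15, 40)}
Apply σ_{A ≠ 2}; surviving tuples: {(c, d, 38, 16, 29), (c, d, 38, 16, 39), (c, r, 12, 24, 29), (c, r, 12, 24, 39), (c, v, 21, 6, 29), (c, v, 21, 6, 39), (m, d, 39, 26, 21), (m, d, 39, 26, 27), (m, d, 39, 26, 40), (m, t, 21, 15, 21), (m, t, 21, 15, 27), (m, t, 21, 15, 40)}
π_{C, F, D} gives {(15, m, 21), (16, c, 38), (24, c, 12), (26, m, 39), (6, c, 21)} (7 duplicate(s) eliminated).

{(15, m, 21), (16, c, 38), (24, c, 12), (26, m, 39), (6, c, 21)}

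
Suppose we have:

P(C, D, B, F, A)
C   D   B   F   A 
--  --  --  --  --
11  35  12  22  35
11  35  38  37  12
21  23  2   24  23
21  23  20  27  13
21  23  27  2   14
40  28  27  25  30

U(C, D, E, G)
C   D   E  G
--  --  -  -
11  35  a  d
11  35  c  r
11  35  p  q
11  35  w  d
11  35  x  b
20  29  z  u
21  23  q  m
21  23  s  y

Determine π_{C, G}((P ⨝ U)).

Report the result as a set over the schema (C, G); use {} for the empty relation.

Joining P and U on C, D yields {(11, 35, 12, 22, 35, a, d), (11, 35, 12, 22, 35, c, r), (11, 35, 12, 22, 35, p, q), (11, 35, 12, 22, 35, w, d), (11, 35, 12, 22, 35, x, b), (11, 35, 38, 37, 12, a, d), (11, 35, 38, 37, 12, c, r), (11, 35, 38, 37, 12, p, q), (11, 35, 38, 37, 12, w, d), (11, 35, 38, 37, 12, x, b), (21, 23, 2, 24, 23, q, m), (21, 23, 2, 24, 23, s, y), (21, 23, 20, 27, 13, q, m), (21, 23, 20, 27, 13, s, y), (21, 23, 27, 2, 14, q, m), (21, 23, 27, 2, 14, s, y)}.
Projecting to C, G (10 duplicate(s) eliminated): {(11, b), (11, d), (11, q), (11, r), (21, m), (21, y)}

{(11, b), (11, d), (11, q), (11, r), (21, m), (21, y)}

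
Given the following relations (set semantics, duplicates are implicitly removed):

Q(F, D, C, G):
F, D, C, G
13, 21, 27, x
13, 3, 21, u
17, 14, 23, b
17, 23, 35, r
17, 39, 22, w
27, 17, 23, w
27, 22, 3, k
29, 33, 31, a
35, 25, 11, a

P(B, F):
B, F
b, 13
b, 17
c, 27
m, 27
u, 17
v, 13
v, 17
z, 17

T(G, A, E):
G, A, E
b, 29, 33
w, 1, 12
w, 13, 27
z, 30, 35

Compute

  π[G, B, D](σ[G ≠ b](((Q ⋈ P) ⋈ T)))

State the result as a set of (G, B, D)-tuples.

Natural join on F: {(13, 21, 27, x, b), (13, 21, 27, x, v), (13, 3, 21, u, b), (13, 3, 21, u, v), (17, 14, 23, b, b), (17, 14, 23, b, u), (17, 14, 23, b, v), (17, 14, 23, b, z), (17, 23, 35, r, b), (17, 23, 35, r, u), (17, 23, 35, r, v), (17, 23, 35, r, z), (17, 39, 22, w, b), (17, 39, 22, w, u), (17, 39, 22, w, v), (17, 39, 22, w, z), (27, 17, 23, w, c), (27, 17, 23, w, m), (27, 22, 3, k, c), (27, 22, 3, k, m)}
Natural join on G: {(17, 14, 23, b, b, 29, 33), (17, 14, 23, b, u, 29, 33), (17, 14, 23, b, v, 29, 33), (17, 14, 23, b, z, 29, 33), (17, 39, 22, w, b, 1, 12), (17, 39, 22, w, b, 13, 27), (17, 39, 22, w, u, 1, 12), (17, 39, 22, w, u, 13, 27), (17, 39, 22, w, v, 1, 12), (17, 39, 22, w, v, 13, 27), (17, 39, 22, w, z, 1, 12), (17, 39, 22, w, z, 13, 27), (27, 17, 23, w, c, 1, 12), (27, 17, 23, w, c, 13, 27), (27, 17, 23, w, m, 1, 12), (27, 17, 23, w, m, 13, 27)}
Apply σ_{G ≠ b}; surviving tuples: {(17, 39, 22, w, b, 1, 12), (17, 39, 22, w, b, 13, 27), (17, 39, 22, w, u, 1, 12), (17, 39, 22, w, u, 13, 27), (17, 39, 22, w, v, 1, 12), (17, 39, 22, w, v, 13, 27), (17, 39, 22, w, z, 1, 12), (17, 39, 22, w, z, 13, 27), (27, 17, 23, w, c, 1, 12), (27, 17, 23, w, c, 13, 27), (27, 17, 23, w, m, 1, 12), (27, 17, 23, w, m, 13, 27)}
π_{G, B, D} gives {(w, b, 39), (w, c, 17), (w, m, 17), (w, u, 39), (w, v, 39), (w, z, 39)} (6 duplicate(s) eliminated).

{(w, b, 39), (w, c, 17), (w, m, 17), (w, u, 39), (w, v, 39), (w, z, 39)}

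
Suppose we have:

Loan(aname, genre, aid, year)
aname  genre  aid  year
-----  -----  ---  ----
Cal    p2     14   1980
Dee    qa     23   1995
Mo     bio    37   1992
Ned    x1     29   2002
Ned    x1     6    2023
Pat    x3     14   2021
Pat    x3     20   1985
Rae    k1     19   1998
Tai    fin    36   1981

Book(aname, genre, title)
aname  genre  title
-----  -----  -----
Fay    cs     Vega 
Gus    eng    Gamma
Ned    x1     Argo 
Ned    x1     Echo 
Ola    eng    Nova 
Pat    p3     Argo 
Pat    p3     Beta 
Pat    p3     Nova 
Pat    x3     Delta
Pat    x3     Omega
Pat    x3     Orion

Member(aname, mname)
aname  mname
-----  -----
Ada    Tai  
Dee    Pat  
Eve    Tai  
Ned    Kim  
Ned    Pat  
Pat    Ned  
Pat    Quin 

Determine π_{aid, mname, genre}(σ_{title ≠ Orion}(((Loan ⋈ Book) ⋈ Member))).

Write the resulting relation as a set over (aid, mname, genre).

{(14, Ned, x3), (14, Quin, x3), (20, Ned, x3), (20, Quin, x3), (29, Kim, x1), (29, Pat, x1), (6, Kim, x1), (6, Pat, x1)}

Joining Loan and Book on aname, genre yields {(Ned, x1, 29, 2002, Argo), (Ned, x1, 29, 2002, Echo), (Ned, x1, 6, 2023, Argo), (Ned, x1, 6, 2023, Echo), (Pat, x3, 14, 2021, Delta), (Pat, x3, 14, 2021, Omega), (Pat, x3, 14, 2021, Orion), (Pat, x3, 20, 1985, Delta), (Pat, x3, 20, 1985, Omega), (Pat, x3, 20, 1985, Orion)}.
Joining (Loan ⋈ Book) and Member on aname yields {(Ned, x1, 29, 2002, Argo, Kim), (Ned, x1, 29, 2002, Argo, Pat), (Ned, x1, 29, 2002, Echo, Kim), (Ned, x1, 29, 2002, Echo, Pat), (Ned, x1, 6, 2023, Argo, Kim), (Ned, x1, 6, 2023, Argo, Pat), (Ned, x1, 6, 2023, Echo, Kim), (Ned, x1, 6, 2023, Echo, Pat), (Pat, x3, 14, 2021, Delta, Ned), (Pat, x3, 14, 2021, Delta, Quin), (Pat, x3, 14, 2021, Omega, Ned), (Pat, x3, 14, 2021, Omega, Quin), (Pat, x3, 14, 2021, Orion, Ned), (Pat, x3, 14, 2021, Orion, Quin), (Pat, x3, 20, 1985, Delta, Ned), (Pat, x3, 20, 1985, Delta, Quin), (Pat, x3, 20, 1985, Omega, Ned), (Pat, x3, 20, 1985, Omega, Quin), (Pat, x3, 20, 1985, Orion, Ned), (Pat, x3, 20, 1985, Orion, Quin)}.
σ[title ≠ Orion]: keep tuples satisfying title ≠ Orion → {(Ned, x1, 29, 2002, Argo, Kim), (Ned, x1, 29, 2002, Argo, Pat), (Ned, x1, 29, 2002, Echo, Kim), (Ned, x1, 29, 2002, Echo, Pat), (Ned, x1, 6, 2023, Argo, Kim), (Ned, x1, 6, 2023, Argo, Pat), (Ned, x1, 6, 2023, Echo, Kim), (Ned, x1, 6, 2023, Echo, Pat), (Pat, x3, 14, 2021, Delta, Ned), (Pat, x3, 14, 2021, Delta, Quin), (Pat, x3, 14, 2021, Omega, Ned), (Pat, x3, 14, 2021, Omega, Quin), (Pat, x3, 20, 1985, Delta, Ned), (Pat, x3, 20, 1985, Delta, Quin), (Pat, x3, 20, 1985, Omega, Ned), (Pat, x3, 20, 1985, Omega, Quin)}
π[aid, mname, genre]: project onto (aid, mname, genre) (8 duplicate(s) eliminated) → {(14, Ned, x3), (14, Quin, x3), (20, Ned, x3), (20, Quin, x3), (29, Kim, x1), (29, Pat, x1), (6, Kim, x1), (6, Pat, x1)}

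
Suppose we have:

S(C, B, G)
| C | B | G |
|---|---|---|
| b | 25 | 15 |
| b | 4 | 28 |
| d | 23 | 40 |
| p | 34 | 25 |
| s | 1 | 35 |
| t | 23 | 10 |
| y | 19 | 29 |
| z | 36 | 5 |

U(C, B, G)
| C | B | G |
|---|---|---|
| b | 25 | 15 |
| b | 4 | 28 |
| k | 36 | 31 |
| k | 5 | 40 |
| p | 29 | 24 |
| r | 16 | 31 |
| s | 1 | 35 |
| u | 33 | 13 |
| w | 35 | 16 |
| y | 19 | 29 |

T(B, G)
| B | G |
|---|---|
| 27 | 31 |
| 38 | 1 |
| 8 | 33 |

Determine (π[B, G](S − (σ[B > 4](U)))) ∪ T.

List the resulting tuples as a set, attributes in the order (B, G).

Apply σ_{B > 4}; surviving tuples: {(b, 25, 15), (k, 36, 31), (k, 5, 40), (p, 29, 24), (r, 16, 31), (u, 33, 13), (w, 35, 16), (y, 19, 29)}
Difference: {(b, 25, 15), (b, 4, 28), (d, 23, 40), (p, 34, 25), (s, 1, 35), (t, 23, 10), (y, 19, 29), (z, 36, 5)} with {(b, 25, 15), (k, 36, 31), (k, 5, 40), (p, 29, 24), (r, 16, 31), (u, 33, 13), (w, 35, 16), (y, 19, 29)} → {(b, 4, 28), (d, 23, 40), (p, 34, 25), (s, 1, 35), (t, 23, 10), (z, 36, 5)}
Projecting to B, G: {(1, 35), (23, 10), (23, 40), (34, 25), (36, 5), (4, 28)}
Union: {(1, 35), (23, 10), (23, 40), (34, 25), (36, 5), (4, 28)} with {(27, 31), (38, 1), (8, 33)} → {(1, 35), (23, 10), (23, 40), (27, 31), (34, 25), (36, 5), (38, 1), (4, 28), (8, 33)}

{(1, 35), (23, 10), (23, 40), (27, 31), (34, 25), (36, 5), (38, 1), (4, 28), (8, 33)}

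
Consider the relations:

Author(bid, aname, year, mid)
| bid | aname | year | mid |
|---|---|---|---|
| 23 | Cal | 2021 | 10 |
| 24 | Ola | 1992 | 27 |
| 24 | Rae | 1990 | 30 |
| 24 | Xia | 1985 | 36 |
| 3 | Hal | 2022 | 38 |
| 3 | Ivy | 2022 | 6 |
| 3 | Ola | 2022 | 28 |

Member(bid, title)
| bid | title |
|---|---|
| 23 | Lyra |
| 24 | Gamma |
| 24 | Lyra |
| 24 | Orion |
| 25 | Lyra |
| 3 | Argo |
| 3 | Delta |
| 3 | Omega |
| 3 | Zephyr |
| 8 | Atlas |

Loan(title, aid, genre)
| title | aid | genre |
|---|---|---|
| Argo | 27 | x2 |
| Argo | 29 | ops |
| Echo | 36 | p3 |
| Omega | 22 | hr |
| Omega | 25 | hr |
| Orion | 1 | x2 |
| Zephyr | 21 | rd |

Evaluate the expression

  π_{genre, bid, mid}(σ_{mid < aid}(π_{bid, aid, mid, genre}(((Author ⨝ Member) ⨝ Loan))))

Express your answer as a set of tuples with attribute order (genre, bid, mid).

{(hr, 3, 6), (ops, 3, 28), (ops, 3, 6), (rd, 3, 6), (x2, 3, 6)}

Joining Author and Member on bid yields {(23, Cal, 2021, 10, Lyra), (24, Ola, 1992, 27, Gamma), (24, Ola, 1992, 27, Lyra), (24, Ola, 1992, 27, Orion), (24, Rae, 1990, 30, Gamma), (24, Rae, 1990, 30, Lyra), (24, Rae, 1990, 30, Orion), (24, Xia, 1985, 36, Gamma), (24, Xia, 1985, 36, Lyra), (24, Xia, 1985, 36, Orion), (3, Hal, 2022, 38, Argo), (3, Hal, 2022, 38, Delta), (3, Hal, 2022, 38, Omega), (3, Hal, 2022, 38, Zephyr), (3, Ivy, 2022, 6, Argo), (3, Ivy, 2022, 6, Delta), (3, Ivy, 2022, 6, Omega), (3, Ivy, 2022, 6, Zephyr), (3, Ola, 2022, 28, Argo), (3, Ola, 2022, 28, Delta), (3, Ola, 2022, 28, Omega), (3, Ola, 2022, 28, Zephyr)}.
Joining (Author ⨝ Member) and Loan on title yields {(24, Ola, 1992, 27, Orion, 1, x2), (24, Rae, 1990, 30, Orion, 1, x2), (24, Xia, 1985, 36, Orion, 1, x2), (3, Hal, 2022, 38, Argo, 27, x2), (3, Hal, 2022, 38, Argo, 29, ops), (3, Hal, 2022, 38, Omega, 22, hr), (3, Hal, 2022, 38, Omega, 25, hr), (3, Hal, 2022, 38, Zephyr, 21, rd), (3, Ivy, 2022, 6, Argo, 27, x2), (3, Ivy, 2022, 6, Argo, 29, ops), (3, Ivy, 2022, 6, Omega, 22, hr), (3, Ivy, 2022, 6, Omega, 25, hr), (3, Ivy, 2022, 6, Zephyr, 21, rd), (3, Ola, 2022, 28, Argo, 27, x2), (3, Ola, 2022, 28, Argo, 29, ops), (3, Ola, 2022, 28, Omega, 22, hr), (3, Ola, 2022, 28, Omega, 25, hr), (3, Ola, 2022, 28, Zephyr, 21, rd)}.
Keep only column(s) bid, aid, mid, genre: {(24, 1, 27, x2), (24, 1, 30, x2), (24, 1, 36, x2), (3, 21, 28, rd), (3, 21, 38, rd), (3, 21, 6, rd), (3, 22, 28, hr), (3, 22, 38, hr), (3, 22, 6, hr), (3, 25, 28, hr), (3, 25, 38, hr), (3, 25, 6, hr), (3, 27, 28, x2), (3, 27, 38, x2), (3, 27, 6, x2), (3, 29, 28, ops), (3, 29, 38, ops), (3, 29, 6, ops)}
Filtering on mid < aid leaves {(3, 21, 6, rd), (3, 22, 6, hr), (3, 25, 6, hr), (3, 27, 6, x2), (3, 29, 28, ops), (3, 29, 6, ops)}.
Keep only column(s) genre, bid, mid (1 duplicate(s) eliminated): {(hr, 3, 6), (ops, 3, 28), (ops, 3, 6), (rd, 3, 6), (x2, 3, 6)}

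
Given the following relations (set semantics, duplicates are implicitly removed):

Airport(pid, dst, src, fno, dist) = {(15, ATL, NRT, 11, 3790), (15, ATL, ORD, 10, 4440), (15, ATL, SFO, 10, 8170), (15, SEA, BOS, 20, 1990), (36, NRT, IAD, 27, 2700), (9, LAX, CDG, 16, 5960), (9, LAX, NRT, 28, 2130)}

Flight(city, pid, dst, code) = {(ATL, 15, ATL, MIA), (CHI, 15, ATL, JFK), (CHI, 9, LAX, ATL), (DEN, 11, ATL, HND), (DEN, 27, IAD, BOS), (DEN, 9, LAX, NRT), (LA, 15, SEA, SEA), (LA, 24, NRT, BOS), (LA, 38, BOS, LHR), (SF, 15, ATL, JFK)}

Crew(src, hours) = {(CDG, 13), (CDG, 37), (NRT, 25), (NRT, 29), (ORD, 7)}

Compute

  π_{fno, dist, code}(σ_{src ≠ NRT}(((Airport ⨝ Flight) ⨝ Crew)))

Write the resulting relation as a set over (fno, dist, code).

Airport ⋈ Flight (natural join on pid, dst): {(15, ATL, NRT, 11, 3790, ATL, MIA), (15, ATL, NRT, 11, 3790, CHI, JFK), (15, ATL, NRT, 11, 3790, SF, JFK), (15, ATL, ORD, 10, 4440, ATL, MIA), (15, ATL, ORD, 10, 4440, CHI, JFK), (15, ATL, ORD, 10, 4440, SF, JFK), (15, ATL, SFO, 10, 8170, ATL, MIA), (15, ATL, SFO, 10, 8170, CHI, JFK), (15, ATL, SFO, 10, 8170, SF, JFK), (15, SEA, BOS, 20, 1990, LA, SEA), (9, LAX, CDG, 16, 5960, CHI, ATL), (9, LAX, CDG, 16, 5960, DEN, NRT), (9, LAX, NRT, 28, 2130, CHI, ATL), (9, LAX, NRT, 28, 2130, DEN, NRT)}
(Airport ⨝ Flight) ⋈ Crew (natural join on src): {(15, ATL, NRT, 11, 3790, ATL, MIA, 25), (15, ATL, NRT, 11, 3790, ATL, MIA, 29), (15, ATL, NRT, 11, 3790, CHI, JFK, 25), (15, ATL, NRT, 11, 3790, CHI, JFK, 29), (15, ATL, NRT, 11, 3790, SF, JFK, 25), (15, ATL, NRT, 11, 3790, SF, JFK, 29), (15, ATL, ORD, 10, 4440, ATL, MIA, 7), (15, ATL, ORD, 10, 4440, CHI, JFK, 7), (15, ATL, ORD, 10, 4440, SF, JFK, 7), (9, LAX, CDG, 16, 5960, CHI, ATL, 13), (9, LAX, CDG, 16, 5960, CHI, ATL, 37), (9, LAX, CDG, 16, 5960, DEN, NRT, 13), (9, LAX, CDG, 16, 5960, DEN, NRT, 37), (9, LAX, NRT, 28, 2130, CHI, ATL, 25), (9, LAX, NRT, 28, 2130, CHI, ATL, 29), (9, LAX, NRT, 28, 2130, DEN, NRT, 25), (9, LAX, NRT, 28, 2130, DEN, NRT, 29)}
Filtering on src ≠ NRT leaves {(15, ATL, ORD, 10, 4440, ATL, MIA, 7), (15, ATL, ORD, 10, 4440, CHI, JFK, 7), (15, ATL, ORD, 10, 4440, SF, JFK, 7), (9, LAX, CDG, 16, 5960, CHI, ATL, 13), (9, LAX, CDG, 16, 5960, CHI, ATL, 37), (9, LAX, CDG, 16, 5960, DEN, NRT, 13), (9, LAX, CDG, 16, 5960, DEN, NRT, 37)}.
π[fno, dist, code]: project onto (fno, dist, code) (3 duplicate(s) eliminated) → {(10, 4440, JFK), (10, 4440, MIA), (16, 5960, ATL), (16, 5960, NRT)}

{(10, 4440, JFK), (10, 4440, MIA), (16, 5960, ATL), (16, 5960, NRT)}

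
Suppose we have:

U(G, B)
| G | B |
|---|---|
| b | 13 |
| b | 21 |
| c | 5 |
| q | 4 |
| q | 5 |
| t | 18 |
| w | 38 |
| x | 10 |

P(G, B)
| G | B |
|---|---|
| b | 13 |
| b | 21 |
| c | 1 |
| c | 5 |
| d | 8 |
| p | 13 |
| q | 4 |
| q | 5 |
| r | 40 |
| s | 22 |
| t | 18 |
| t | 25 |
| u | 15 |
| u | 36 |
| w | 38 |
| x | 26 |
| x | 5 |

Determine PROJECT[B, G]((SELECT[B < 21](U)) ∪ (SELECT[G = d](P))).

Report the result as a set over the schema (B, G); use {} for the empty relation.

{(10, x), (13, b), (18, t), (4, q), (5, c), (5, q), (8, d)}

Selection B < 21: {(b, 13), (c, 5), (q, 4), (q, 5), (t, 18), (x, 10)}
Selection G = d: {(d, 8)}
Union: {(b, 13), (c, 5), (q, 4), (q, 5), (t, 18), (x, 10)} with {(d, 8)} → {(b, 13), (c, 5), (d, 8), (q, 4), (q, 5), (t, 18), (x, 10)}
π_{B, G} gives {(10, x), (13, b), (18, t), (4, q), (5, c), (5, q), (8, d)}.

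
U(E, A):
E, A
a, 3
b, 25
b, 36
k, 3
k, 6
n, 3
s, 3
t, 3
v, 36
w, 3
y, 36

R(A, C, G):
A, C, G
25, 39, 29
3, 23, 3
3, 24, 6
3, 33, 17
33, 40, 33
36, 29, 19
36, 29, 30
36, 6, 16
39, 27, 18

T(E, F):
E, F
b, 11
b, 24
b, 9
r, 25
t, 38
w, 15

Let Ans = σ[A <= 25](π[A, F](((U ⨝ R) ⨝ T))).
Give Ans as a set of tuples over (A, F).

{(25, 11), (25, 24), (25, 9), (3, 15), (3, 38)}

Joining U and R on A yields {(a, 3, 23, 3), (a, 3, 24, 6), (a, 3, 33, 17), (b, 25, 39, 29), (b, 36, 29, 19), (b, 36, 29, 30), (b, 36, 6, 16), (k, 3, 23, 3), (k, 3, 24, 6), (k, 3, 33, 17), (n, 3, 23, 3), (n, 3, 24, 6), (n, 3, 33, 17), (s, 3, 23, 3), (s, 3, 24, 6), (s, 3, 33, 17), (t, 3, 23, 3), (t, 3, 24, 6), (t, 3, 33, 17), (v, 36, 29, 19), (v, 36, 29, 30), (v, 36, 6, 16), (w, 3, 23, 3), (w, 3, 24, 6), (w, 3, 33, 17), (y, 36, 29, 19), (y, 36, 29, 30), (y, 36, 6, 16)}.
Joining (U ⨝ R) and T on E yields {(b, 25, 39, 29, 11), (b, 25, 39, 29, 24), (b, 25, 39, 29, 9), (b, 36, 29, 19, 11), (b, 36, 29, 19, 24), (b, 36, 29, 19, 9), (b, 36, 29, 30, 11), (b, 36, 29, 30, 24), (b, 36, 29, 30, 9), (b, 36, 6, 16, 11), (b, 36, 6, 16, 24), (b, 36, 6, 16, 9), (t, 3, 23, 3, 38), (t, 3, 24, 6, 38), (t, 3, 33, 17, 38), (w, 3, 23, 3, 15), (w, 3, 24, 6, 15), (w, 3, 33, 17, 15)}.
Projecting to A, F (10 duplicate(s) eliminated): {(25, 11), (25, 24), (25, 9), (3, 15), (3, 38), (36, 11), (36, 24), (36, 9)}
Selection A <= 25: {(25, 11), (25, 24), (25, 9), (3, 15), (3, 38)}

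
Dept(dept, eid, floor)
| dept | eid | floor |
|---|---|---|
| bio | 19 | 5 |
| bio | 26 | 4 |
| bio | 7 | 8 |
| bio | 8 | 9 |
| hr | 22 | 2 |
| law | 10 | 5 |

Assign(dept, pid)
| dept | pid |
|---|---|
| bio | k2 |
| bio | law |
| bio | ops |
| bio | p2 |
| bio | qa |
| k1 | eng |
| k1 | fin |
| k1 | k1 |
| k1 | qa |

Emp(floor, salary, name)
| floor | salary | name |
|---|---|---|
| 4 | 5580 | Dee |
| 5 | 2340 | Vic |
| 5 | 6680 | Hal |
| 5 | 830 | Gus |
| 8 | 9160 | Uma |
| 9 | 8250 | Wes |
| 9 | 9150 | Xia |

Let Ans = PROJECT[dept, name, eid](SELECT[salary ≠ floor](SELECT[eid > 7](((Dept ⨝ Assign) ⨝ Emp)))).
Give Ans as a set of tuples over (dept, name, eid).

Natural join on dept: {(bio, 19, 5, k2), (bio, 19, 5, law), (bio, 19, 5, ops), (bio, 19, 5, p2), (bio, 19, 5, qa), (bio, 26, 4, k2), (bio, 26, 4, law), (bio, 26, 4, ops), (bio, 26, 4, p2), (bio, 26, 4, qa), (bio, 7, 8, k2), (bio, 7, 8, law), (bio, 7, 8, ops), (bio, 7, 8, p2), (bio, 7, 8, qa), (bio, 8, 9, k2), (bio, 8, 9, law), (bio, 8, 9, ops), (bio, 8, 9, p2), (bio, 8, 9, qa)}
Natural join on floor: {(bio, 19, 5, k2, 2340, Vic), (bio, 19, 5, k2, 6680, Hal), (bio, 19, 5, k2, 830, Gus), (bio, 19, 5, law, 2340, Vic), (bio, 19, 5, law, 6680, Hal), (bio, 19, 5, law, 830, Gus), (bio, 19, 5, ops, 2340, Vic), (bio, 19, 5, ops, 6680, Hal), (bio, 19, 5, ops, 830, Gus), (bio, 19, 5, p2, 2340, Vic), (bio, 19, 5, p2, 6680, Hal), (bio, 19, 5, p2, 830, Gus), (bio, 19, 5, qa, 2340, Vic), (bio, 19, 5, qa, 6680, Hal), (bio, 19, 5, qa, 830, Gus), (bio, 26, 4, k2, 5580, Dee), (bio, 26, 4, law, 5580, Dee), (bio, 26, 4, ops, 5580, Dee), (bio, 26, 4, p2, 5580, Dee), (bio, 26, 4, qa, 5580, Dee), (bio, 7, 8, k2, 9160, Uma), (bio, 7, 8, law, 9160, Uma), (bio, 7, 8, ops, 9160, Uma), (bio, 7, 8, p2, 9160, Uma), (bio, 7, 8, qa, 9160, Uma), (bio, 8, 9, k2, 8250, Wes), (bio, 8, 9, k2, 9150, Xia), (bio, 8, 9, law, 8250, Wes), (bio, 8, 9, law, 9150, Xia), (bio, 8, 9, ops, 8250, Wes), (bio, 8, 9, ops, 9150, Xia), (bio, 8, 9, p2, 8250, Wes), (bio, 8, 9, p2, 9150, Xia), (bio, 8, 9, qa, 8250, Wes), (bio, 8, 9, qa, 9150, Xia)}
σ[eid > 7]: keep tuples satisfying eid > 7 → {(bio, 19, 5, k2, 2340, Vic), (bio, 19, 5, k2, 6680, Hal), (bio, 19, 5, k2, 830, Gus), (bio, 19, 5, law, 2340, Vic), (bio, 19, 5, law, 6680, Hal), (bio, 19, 5, law, 830, Gus), (bio, 19, 5, ops, 2340, Vic), (bio, 19, 5, ops, 6680, Hal), (bio, 19, 5, ops, 830, Gus), (bio, 19, 5, p2, 2340, Vic), (bio, 19, 5, p2, 6680, Hal), (bio, 19, 5, p2, 830, Gus), (bio, 19, 5, qa, 2340, Vic), (bio, 19, 5, qa, 6680, Hal), (bio, 19, 5, qa, 830, Gus), (bio, 26, 4, k2, 5580, Dee), (bio, 26, 4, law, 5580, Dee), (bio, 26, 4, ops, 5580, Dee), (bio, 26, 4, p2, 5580, Dee), (bio, 26, 4, qa, 5580, Dee), (bio, 8, 9, k2, 8250, Wes), (bio, 8, 9, k2, 9150, Xia), (bio, 8, 9, law, 8250, Wes), (bio, 8, 9, law, 9150, Xia), (bio, 8, 9, ops, 8250, Wes), (bio, 8, 9, ops, 9150, Xia), (bio, 8, 9, p2, 8250, Wes), (bio, 8, 9, p2, 9150, Xia), (bio, 8, 9, qa, 8250, Wes), (bio, 8, 9, qa, 9150, Xia)}
σ[salary ≠ floor]: keep tuples satisfying salary ≠ floor → {(bio, 19, 5, k2, 2340, Vic), (bio, 19, 5, k2, 6680, Hal), (bio, 19, 5, k2, 830, Gus), (bio, 19, 5, law, 2340, Vic), (bio, 19, 5, law, 6680, Hal), (bio, 19, 5, law, 830, Gus), (bio, 19, 5, ops, 2340, Vic), (bio, 19, 5, ops, 6680, Hal), (bio, 19, 5, ops, 830, Gus), (bio, 19, 5, p2, 2340, Vic), (bio, 19, 5, p2, 6680, Hal), (bio, 19, 5, p2, 830, Gus), (bio, 19, 5, qa, 2340, Vic), (bio, 19, 5, qa, 6680, Hal), (bio, 19, 5, qa, 830, Gus), (bio, 26, 4, k2, 5580, Dee), (bio, 26, 4, law, 5580, Dee), (bio, 26, 4, ops, 5580, Dee), (bio, 26, 4, p2, 5580, Dee), (bio, 26, 4, qa, 5580, Dee), (bio, 8, 9, k2, 8250, Wes), (bio, 8, 9, k2, 9150, Xia), (bio, 8, 9, law, 8250, Wes), (bio, 8, 9, law, 9150, Xia), (bio, 8, 9, ops, 8250, Wes), (bio, 8, 9, ops, 9150, Xia), (bio, 8, 9, p2, 8250, Wes), (bio, 8, 9, p2, 9150, Xia), (bio, 8, 9, qa, 8250, Wes), (bio, 8, 9, qa, 9150, Xia)}
π_{dept, name, eid} gives {(bio, Dee, 26), (bio, Gus, 19), (bio, Hal, 19), (bio, Vic, 19), (bio, Wes, 8), (bio, Xia, 8)} (24 duplicate(s) eliminated).

{(bio, Dee, 26), (bio, Gus, 19), (bio, Hal, 19), (bio, Vic, 19), (bio, Wes, 8), (bio, Xia, 8)}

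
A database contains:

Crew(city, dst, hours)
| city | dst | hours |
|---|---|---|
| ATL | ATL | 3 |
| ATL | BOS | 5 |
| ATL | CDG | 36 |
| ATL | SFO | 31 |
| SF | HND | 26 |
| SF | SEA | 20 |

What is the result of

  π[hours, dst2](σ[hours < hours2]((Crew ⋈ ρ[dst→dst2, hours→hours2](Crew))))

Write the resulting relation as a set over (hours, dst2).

{(20, HND), (3, BOS), (3, CDG), (3, SFO), (31, CDG), (5, CDG), (5, SFO)}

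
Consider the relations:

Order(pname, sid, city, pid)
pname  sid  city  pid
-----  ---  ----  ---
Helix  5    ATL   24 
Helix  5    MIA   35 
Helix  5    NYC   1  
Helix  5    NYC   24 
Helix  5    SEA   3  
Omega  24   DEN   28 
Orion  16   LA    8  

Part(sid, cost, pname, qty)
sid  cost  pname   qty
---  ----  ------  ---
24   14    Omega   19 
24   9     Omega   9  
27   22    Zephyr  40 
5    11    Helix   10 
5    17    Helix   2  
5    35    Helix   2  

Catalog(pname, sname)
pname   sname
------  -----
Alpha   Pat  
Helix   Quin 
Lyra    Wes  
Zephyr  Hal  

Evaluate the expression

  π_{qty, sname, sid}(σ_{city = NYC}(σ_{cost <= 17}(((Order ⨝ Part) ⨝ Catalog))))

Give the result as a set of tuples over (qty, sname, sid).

Natural join on pname, sid: {(Helix, 5, ATL, 24, 11, 10), (Helix, 5, ATL, 24, 17, 2), (Helix, 5, ATL, 24, 35, 2), (Helix, 5, MIA, 35, 11, 10), (Helix, 5, MIA, 35, 17, 2), (Helix, 5, MIA, 35, 35, 2), (Helix, 5, NYC, 1, 11, 10), (Helix, 5, NYC, 1, 17, 2), (Helix, 5, NYC, 1, 35, 2), (Helix, 5, NYC, 24, 11, 10), (Helix, 5, NYC, 24, 17, 2), (Helix, 5, NYC, 24, 35, 2), (Helix, 5, SEA, 3, 11, 10), (Helix, 5, SEA, 3, 17, 2), (Helix, 5, SEA, 3, 35, 2), (Omega, 24, DEN, 28, 14, 19), (Omega, 24, DEN, 28, 9, 9)}
Natural join on pname: {(Helix, 5, ATL, 24, 11, 10, Quin), (Helix, 5, ATL, 24, 17, 2, Quin), (Helix, 5, ATL, 24, 35, 2, Quin), (Helix, 5, MIA, 35, 11, 10, Quin), (Helix, 5, MIA, 35, 17, 2, Quin), (Helix, 5, MIA, 35, 35, 2, Quin), (Helix, 5, NYC, 1, 11, 10, Quin), (Helix, 5, NYC, 1, 17, 2, Quin), (Helix, 5, NYC, 1, 35, 2, Quin), (Helix, 5, NYC, 24, 11, 10, Quin), (Helix, 5, NYC, 24, 17, 2, Quin), (Helix, 5, NYC, 24, 35, 2, Quin), (Helix, 5, SEA, 3, 11, 10, Quin), (Helix, 5, SEA, 3, 17, 2, Quin), (Helix, 5, SEA, 3, 35, 2, Quin)}
Filtering on cost <= 17 leaves {(Helix, 5, ATL, 24, 11, 10, Quin), (Helix, 5, ATL, 24, 17, 2, Quin), (Helix, 5, MIA, 35, 11, 10, Quin), (Helix, 5, MIA, 35, 17, 2, Quin), (Helix, 5, NYC, 1, 11, 10, Quin), (Helix, 5, NYC, 1, 17, 2, Quin), (Helix, 5, NYC, 24, 11, 10, Quin), (Helix, 5, NYC, 24, 17, 2, Quin), (Helix, 5, SEA, 3, 11, 10, Quin), (Helix, 5, SEA, 3, 17, 2, Quin)}.
Filtering on city = NYC leaves {(Helix, 5, NYC, 1, 11, 10, Quin), (Helix, 5, NYC, 1, 17, 2, Quin), (Helix, 5, NYC, 24, 11, 10, Quin), (Helix, 5, NYC, 24, 17, 2, Quin)}.
π_{qty, sname, sid} gives {(10, Quin, 5), (2, Quin, 5)} (2 duplicate(s) eliminated).

{(10, Quin, 5), (2, Quin, 5)}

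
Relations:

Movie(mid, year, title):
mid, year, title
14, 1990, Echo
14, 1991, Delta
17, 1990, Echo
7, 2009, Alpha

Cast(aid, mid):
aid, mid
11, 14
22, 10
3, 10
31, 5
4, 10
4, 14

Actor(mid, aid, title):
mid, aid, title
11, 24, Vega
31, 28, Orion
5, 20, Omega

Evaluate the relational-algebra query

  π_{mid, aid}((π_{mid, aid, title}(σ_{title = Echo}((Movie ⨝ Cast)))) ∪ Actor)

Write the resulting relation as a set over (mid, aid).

{(11, 24), (14, 11), (14, 4), (31, 28), (5, 20)}

Movie ⋈ Cast (natural join on mid): {(14, 1990, Echo, 11), (14, 1990, Echo, 4), (14, 1991, Delta, 11), (14, 1991, Delta, 4)}
Selection title = Echo: {(14, 1990, Echo, 11), (14, 1990, Echo, 4)}
Keep only column(s) mid, aid, title: {(14, 11, Echo), (14, 4, Echo)}
Union: {(14, 11, Echo), (14, 4, Echo)} with {(11, 24, Vega), (31, 28, Orion), (5, 20, Omega)} → {(11, 24, Vega), (14, 11, Echo), (14, 4, Echo), (31, 28, Orion), (5, 20, Omega)}
Keep only column(s) mid, aid: {(11, 24), (14, 11), (14, 4), (31, 28), (5, 20)}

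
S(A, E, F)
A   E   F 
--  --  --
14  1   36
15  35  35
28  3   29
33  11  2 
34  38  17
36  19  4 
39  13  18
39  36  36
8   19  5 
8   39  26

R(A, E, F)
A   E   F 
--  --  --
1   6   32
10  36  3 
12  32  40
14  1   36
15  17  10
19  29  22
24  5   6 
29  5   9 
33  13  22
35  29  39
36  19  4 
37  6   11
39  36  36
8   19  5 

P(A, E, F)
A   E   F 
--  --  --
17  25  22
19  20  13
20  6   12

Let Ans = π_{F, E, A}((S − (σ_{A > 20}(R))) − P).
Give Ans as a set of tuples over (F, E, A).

Apply σ_{A > 20}; surviving tuples: {(24, 5, 6), (29, 5, 9), (33, 13, 22), (35, 29, 39), (36, 19, 4), (37, 6, 11), (39, 36, 36)}
Taking the difference: {(14, 1, 36), (15, 35, 35), (28, 3, 29), (33, 11, 2), (34, 38, 17), (39, 13, 18), (8, 19, 5), (8, 39, 26)}
Taking the difference: {(14, 1, 36), (15, 35, 35), (28, 3, 29), (33, 11, 2), (34, 38, 17), (39, 13, 18), (8, 19, 5), (8, 39, 26)}
π_{F, E, A} gives {(17, 38, 34), (18, 13, 39), (2, 11, 33), (26, 39, 8), (29, 3, 28), (35, 35, 15), (36, 1, 14), (5, 19, 8)}.

{(17, 38, 34), (18, 13, 39), (2, 11, 33), (26, 39, 8), (29, 3, 28), (35, 35, 15), (36, 1, 14), (5, 19, 8)}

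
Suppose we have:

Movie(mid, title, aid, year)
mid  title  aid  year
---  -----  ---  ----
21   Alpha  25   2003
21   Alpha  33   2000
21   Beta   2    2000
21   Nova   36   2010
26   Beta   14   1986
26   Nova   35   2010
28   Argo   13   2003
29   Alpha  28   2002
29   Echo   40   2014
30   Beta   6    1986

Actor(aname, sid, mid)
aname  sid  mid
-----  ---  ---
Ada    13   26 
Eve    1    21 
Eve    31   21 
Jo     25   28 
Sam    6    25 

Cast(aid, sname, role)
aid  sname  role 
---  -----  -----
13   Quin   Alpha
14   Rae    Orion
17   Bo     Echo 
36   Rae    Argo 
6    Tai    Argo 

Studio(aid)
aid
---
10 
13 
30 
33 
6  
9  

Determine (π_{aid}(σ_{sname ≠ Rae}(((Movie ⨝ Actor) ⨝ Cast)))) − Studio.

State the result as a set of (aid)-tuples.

Natural join on mid: {(21, Alpha, 25, 2003, Eve, 1), (21, Alpha, 25, 2003, Eve, 31), (21, Alpha, 33, 2000, Eve, 1), (21, Alpha, 33, 2000, Eve, 31), (21, Beta, 2, 2000, Eve, 1), (21, Beta, 2, 2000, Eve, 31), (21, Nova, 36, 2010, Eve, 1), (21, Nova, 36, 2010, Eve, 31), (26, Beta, 14, 1986, Ada, 13), (26, Nova, 35, 2010, Ada, 13), (28, Argo, 13, 2003, Jo, 25)}
Natural join on aid: {(21, Nova, 36, 2010, Eve, 1, Rae, Argo), (21, Nova, 36, 2010, Eve, 31, Rae, Argo), (26, Beta, 14, 1986, Ada, 13, Rae, Orion), (28, Argo, 13, 2003, Jo, 25, Quin, Alpha)}
Filtering on sname ≠ Rae leaves {(28, Argo, 13, 2003, Jo, 25, Quin, Alpha)}.
Projecting to aid: {13}
Difference: {13} with {10, 13, 30, 33, 6, 9} → {}

{}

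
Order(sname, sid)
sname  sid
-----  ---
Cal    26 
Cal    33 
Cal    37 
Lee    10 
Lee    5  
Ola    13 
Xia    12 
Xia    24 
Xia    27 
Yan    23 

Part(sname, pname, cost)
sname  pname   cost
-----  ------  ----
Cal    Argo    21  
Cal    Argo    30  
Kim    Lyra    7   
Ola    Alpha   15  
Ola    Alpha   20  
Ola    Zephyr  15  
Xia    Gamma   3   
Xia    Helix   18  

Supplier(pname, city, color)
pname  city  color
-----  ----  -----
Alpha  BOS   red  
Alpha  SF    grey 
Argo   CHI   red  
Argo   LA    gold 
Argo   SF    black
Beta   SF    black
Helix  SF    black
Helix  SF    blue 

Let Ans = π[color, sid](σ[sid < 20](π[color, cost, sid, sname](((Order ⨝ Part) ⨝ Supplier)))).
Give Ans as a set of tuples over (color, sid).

Order ⋈ Part (natural join on sname): {(Cal, 26, Argo, 21), (Cal, 26, Argo, 30), (Cal, 33, Argo, 21), (Cal, 33, Argo, 30), (Cal, 37, Argo, 21), (Cal, 37, Argo, 30), (Ola, 13, Alpha, 15), (Ola, 13, Alpha, 20), (Ola, 13, Zephyr, 15), (Xia, 12, Gamma, 3), (Xia, 12, Helix, 18), (Xia, 24, Gamma, 3), (Xia, 24, Helix, 18), (Xia, 27, Gamma, 3), (Xia, 27, Helix, 18)}
(Order ⨝ Part) ⋈ Supplier (natural join on pname): {(Cal, 26, Argo, 21, CHI, red), (Cal, 26, Argo, 21, LA, gold), (Cal, 26, Argo, 21, SF, black), (Cal, 26, Argo, 30, CHI, red), (Cal, 26, Argo, 30, LA, gold), (Cal, 26, Argo, 30, SF, black), (Cal, 33, Argo, 21, CHI, red), (Cal, 33, Argo, 21, LA, gold), (Cal, 33, Argo, 21, SF, black), (Cal, 33, Argo, 30, CHI, red), (Cal, 33, Argo, 30, LA, gold), (Cal, 33, Argo, 30, SF, black), (Cal, 37, Argo, 21, CHI, red), (Cal, 37, Argo, 21, LA, gold), (Cal, 37, Argo, 21, SF, black), (Cal, 37, Argo, 30, CHI, red), (Cal, 37, Argo, 30, LA, gold), (Cal, 37, Argo, 30, SF, black), (Ola, 13, Alpha, 15, BOS, red), (Ola, 13, Alpha, 15, SF, grey), (Ola, 13, Alpha, 20, BOS, red), (Ola, 13, Alpha, 20, SF, grey), (Xia, 12, Helix, 18, SF, black), (Xia, 12, Helix, 18, SF, blue), (Xia, 24, Helix, 18, SF, black), (Xia, 24, Helix, 18, SF, blue), (Xia, 27, Helix, 18, SF, black), (Xia, 27, Helix, 18, SF, blue)}
Keep only column(s) color, cost, sid, sname: {(black, 18, 12, Xia), (black, 18, 24, Xia), (black, 18, 27, Xia), (black, 21, 26, Cal), (black, 21, 33, Cal), (black, 21, 37, Cal), (black, 30, 26, Cal), (black, 30, 33, Cal), (black, 30, 37, Cal), (blue, 18, 12, Xia), (blue, 18, 24, Xia), (blue, 18, 27, Xia), (gold, 21, 26, Cal), (gold, 21, 33, Cal), (gold, 21, 37, Cal), (gold, 30, 26, Cal), (gold, 30, 33, Cal), (gold, 30, 37, Cal), (grey, 15, 13, Ola), (grey, 20, 13, Ola), (red, 15, 13, Ola), (red, 20, 13, Ola), (red, 21, 26, Cal), (red, 21, 33, Cal), (red, 21, 37, Cal), (red, 30, 26, Cal), (red, 30, 33, Cal), (red, 30, 37, Cal)}
Apply σ_{sid < 20}; surviving tuples: {(black, 18, 12, Xia), (blue, 18, 12, Xia), (grey, 15, 13, Ola), (grey, 20, 13, Ola), (red, 15, 13, Ola), (red, 20, 13, Ola)}
Keep only column(s) color, sid (2 duplicate(s) eliminated): {(black, 12), (blue, 12), (grey, 13), (red, 13)}

{(black, 12), (blue, 12), (grey, 13), (red, 13)}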